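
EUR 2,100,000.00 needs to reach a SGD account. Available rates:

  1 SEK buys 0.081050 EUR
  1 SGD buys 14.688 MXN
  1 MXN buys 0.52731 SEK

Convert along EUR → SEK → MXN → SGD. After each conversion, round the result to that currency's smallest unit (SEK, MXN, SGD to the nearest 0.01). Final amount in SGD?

SGD 3,345,319.52

EUR 2,100,000.00 ÷ 0.081050 = SEK 25,909,932.14
SEK 25,909,932.14 ÷ 0.52731 = MXN 49,136,053.06
MXN 49,136,053.06 ÷ 14.688 = SGD 3,345,319.52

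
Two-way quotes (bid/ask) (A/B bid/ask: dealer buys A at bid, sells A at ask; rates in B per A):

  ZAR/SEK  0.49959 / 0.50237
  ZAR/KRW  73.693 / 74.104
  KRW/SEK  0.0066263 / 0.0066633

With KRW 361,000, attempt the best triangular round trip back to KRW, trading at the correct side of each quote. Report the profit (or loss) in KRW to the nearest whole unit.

Net profit: KRW 4,250

Best loop KRW → ZAR → SEK → KRW:
KRW 361,000 ÷ 74.104 (buy ZAR at ask) = ZAR 4,871.53
ZAR 4,871.53 × 0.49959 (sell ZAR at bid) = SEK 2,433.77
SEK 2,433.77 ÷ 0.0066633 (buy KRW at ask) = KRW 365,250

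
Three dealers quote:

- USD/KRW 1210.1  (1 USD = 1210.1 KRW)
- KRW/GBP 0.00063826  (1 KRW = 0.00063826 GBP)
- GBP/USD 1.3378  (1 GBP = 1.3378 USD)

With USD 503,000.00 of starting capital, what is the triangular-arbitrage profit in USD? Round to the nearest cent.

Profit: USD 16,730.33

Profitable loop is USD → KRW → GBP → USD:
USD 503,000.00 × 1210.1 = KRW 608,680,300
KRW 608,680,300 × 0.00063826 = GBP 388,496.29
GBP 388,496.29 × 1.3378 = USD 519,730.33
Profit = USD 519,730.33 − USD 503,000.00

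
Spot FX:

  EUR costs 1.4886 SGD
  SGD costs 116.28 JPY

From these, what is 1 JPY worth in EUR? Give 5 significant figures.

1 JPY ÷ 116.28 = 0.00859993 SGD
0.00859993 SGD ÷ 1.4886 = 0.00577719 EUR

JPY/EUR = 0.0057772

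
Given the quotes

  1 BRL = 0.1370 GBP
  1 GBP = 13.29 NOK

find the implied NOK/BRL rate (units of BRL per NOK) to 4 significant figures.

NOK/BRL = 0.5492

1 NOK ÷ 13.29 = 0.0752445 GBP
0.0752445 GBP ÷ 0.1370 = 0.54923 BRL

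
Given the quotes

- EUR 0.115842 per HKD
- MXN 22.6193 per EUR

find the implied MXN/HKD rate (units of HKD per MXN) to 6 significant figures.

MXN/HKD = 0.381641

1 MXN ÷ 22.6193 = 0.04421 EUR
0.04421 EUR ÷ 0.115842 = 0.381641 HKD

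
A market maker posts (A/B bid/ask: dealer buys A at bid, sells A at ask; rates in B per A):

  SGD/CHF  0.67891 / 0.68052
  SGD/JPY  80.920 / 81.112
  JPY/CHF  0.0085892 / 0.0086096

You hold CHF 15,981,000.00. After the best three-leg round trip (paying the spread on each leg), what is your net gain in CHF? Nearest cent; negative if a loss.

Best loop CHF → SGD → JPY → CHF:
CHF 15,981,000.00 ÷ 0.68052 (buy SGD at ask) = SGD 23,483,512.61
SGD 23,483,512.61 × 80.920 (sell SGD at bid) = JPY 1,900,285,840
JPY 1,900,285,840 × 0.0085892 (sell JPY at bid) = CHF 16,321,935.14

Net profit: CHF 340,935.14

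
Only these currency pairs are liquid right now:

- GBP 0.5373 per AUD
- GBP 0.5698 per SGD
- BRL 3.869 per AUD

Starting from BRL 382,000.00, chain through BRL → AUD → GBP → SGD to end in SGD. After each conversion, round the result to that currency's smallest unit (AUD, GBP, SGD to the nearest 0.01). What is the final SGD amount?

SGD 93,102.00

BRL 382,000.00 ÷ 3.869 = AUD 98,733.52
AUD 98,733.52 × 0.5373 = GBP 53,049.52
GBP 53,049.52 ÷ 0.5698 = SGD 93,102.00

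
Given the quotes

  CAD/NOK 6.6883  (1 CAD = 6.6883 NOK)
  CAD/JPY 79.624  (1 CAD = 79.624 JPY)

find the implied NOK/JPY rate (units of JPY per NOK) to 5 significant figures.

NOK/JPY = 11.905

1 NOK ÷ 6.6883 = 0.149515 CAD
0.149515 CAD × 79.624 = 11.905 JPY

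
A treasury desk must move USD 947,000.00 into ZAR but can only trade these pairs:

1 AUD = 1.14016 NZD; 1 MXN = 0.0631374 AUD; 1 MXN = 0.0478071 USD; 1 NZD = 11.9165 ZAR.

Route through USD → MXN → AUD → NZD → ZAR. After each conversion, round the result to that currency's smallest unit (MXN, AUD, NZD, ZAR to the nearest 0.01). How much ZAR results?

ZAR 16,992,559.23

USD 947,000.00 ÷ 0.0478071 = MXN 19,808,773.17
MXN 19,808,773.17 × 0.0631374 = AUD 1,250,674.44
AUD 1,250,674.44 × 1.14016 = NZD 1,425,968.97
NZD 1,425,968.97 × 11.9165 = ZAR 16,992,559.23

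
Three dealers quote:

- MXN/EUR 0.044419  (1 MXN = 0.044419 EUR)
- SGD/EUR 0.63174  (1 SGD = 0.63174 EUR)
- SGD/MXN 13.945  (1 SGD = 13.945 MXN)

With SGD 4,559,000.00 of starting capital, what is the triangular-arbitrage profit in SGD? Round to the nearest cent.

Profitable loop is SGD → EUR → MXN → SGD:
SGD 4,559,000.00 × 0.63174 = EUR 2,880,102.66
EUR 2,880,102.66 ÷ 0.044419 = MXN 64,839,430.42
MXN 64,839,430.42 ÷ 13.945 = SGD 4,649,654.39
Profit = SGD 4,649,654.39 − SGD 4,559,000.00

Profit: SGD 90,654.39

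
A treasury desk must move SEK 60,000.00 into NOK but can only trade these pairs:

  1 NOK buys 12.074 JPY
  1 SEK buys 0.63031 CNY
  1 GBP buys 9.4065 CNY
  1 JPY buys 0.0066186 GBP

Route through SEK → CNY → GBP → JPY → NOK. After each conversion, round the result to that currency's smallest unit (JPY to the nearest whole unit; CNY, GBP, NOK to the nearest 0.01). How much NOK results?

SEK 60,000.00 × 0.63031 = CNY 37,818.60
CNY 37,818.60 ÷ 9.4065 = GBP 4,020.48
GBP 4,020.48 ÷ 0.0066186 = JPY 607,452
JPY 607,452 ÷ 12.074 = NOK 50,310.75

NOK 50,310.75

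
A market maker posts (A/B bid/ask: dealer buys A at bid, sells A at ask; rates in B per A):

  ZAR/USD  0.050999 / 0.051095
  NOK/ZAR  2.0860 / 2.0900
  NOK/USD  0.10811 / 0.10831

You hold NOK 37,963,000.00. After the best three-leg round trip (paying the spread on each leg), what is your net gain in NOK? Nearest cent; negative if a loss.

Best loop NOK → USD → ZAR → NOK:
NOK 37,963,000.00 × 0.10811 (sell NOK at bid) = USD 4,104,179.93
USD 4,104,179.93 ÷ 0.051095 (buy ZAR at ask) = ZAR 80,324,492.22
ZAR 80,324,492.22 ÷ 2.0900 (buy NOK at ask) = NOK 38,432,771.40

Net profit: NOK 469,771.40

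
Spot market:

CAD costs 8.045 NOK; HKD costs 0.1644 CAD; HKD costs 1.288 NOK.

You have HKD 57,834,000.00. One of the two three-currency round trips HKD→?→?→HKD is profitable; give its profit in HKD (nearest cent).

Profit: HKD 1,553,525.41

Profitable loop is HKD → CAD → NOK → HKD:
HKD 57,834,000.00 × 0.1644 = CAD 9,507,909.60
CAD 9,507,909.60 × 8.045 = NOK 76,491,132.73
NOK 76,491,132.73 ÷ 1.288 = HKD 59,387,525.41
Profit = HKD 59,387,525.41 − HKD 57,834,000.00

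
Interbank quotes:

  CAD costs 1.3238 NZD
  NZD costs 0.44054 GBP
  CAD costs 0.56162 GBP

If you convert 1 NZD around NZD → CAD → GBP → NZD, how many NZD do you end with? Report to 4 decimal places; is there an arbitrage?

0.9630 (arbitrage exists)

Around NZD → CAD → GBP → NZD: 1 ÷ 1.3238 × 0.56162 ÷ 0.44054 = 0.963019
Product < 1; profitable direction is NZD → GBP → CAD → NZD.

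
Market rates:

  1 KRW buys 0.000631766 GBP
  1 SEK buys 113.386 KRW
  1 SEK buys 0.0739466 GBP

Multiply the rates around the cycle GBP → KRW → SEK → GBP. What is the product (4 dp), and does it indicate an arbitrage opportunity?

Around GBP → KRW → SEK → GBP: 1 ÷ 0.000631766 ÷ 113.386 × 0.0739466 = 1.032292
Product > 1; profitable direction is GBP → KRW → SEK → GBP.

1.0323 (arbitrage exists)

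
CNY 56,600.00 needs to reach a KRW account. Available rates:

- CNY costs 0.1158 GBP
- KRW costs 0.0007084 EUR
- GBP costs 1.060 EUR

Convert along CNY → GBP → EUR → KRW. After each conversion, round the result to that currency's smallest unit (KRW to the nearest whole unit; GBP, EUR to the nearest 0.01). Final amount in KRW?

KRW 9,807,369

CNY 56,600.00 × 0.1158 = GBP 6,554.28
GBP 6,554.28 × 1.060 = EUR 6,947.54
EUR 6,947.54 ÷ 0.0007084 = KRW 9,807,369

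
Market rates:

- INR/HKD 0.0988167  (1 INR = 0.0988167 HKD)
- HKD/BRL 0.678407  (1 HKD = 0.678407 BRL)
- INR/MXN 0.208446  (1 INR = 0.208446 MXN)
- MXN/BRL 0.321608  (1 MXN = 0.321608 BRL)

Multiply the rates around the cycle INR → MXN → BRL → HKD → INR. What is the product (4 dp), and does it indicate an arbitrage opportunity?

Around INR → MXN → BRL → HKD → INR: 1 × 0.208446 × 0.321608 ÷ 0.678407 ÷ 0.0988167 = 0.999999
Product ≈ 1 (deviation 0.000%, within rounding noise).

1.0000 (no arbitrage)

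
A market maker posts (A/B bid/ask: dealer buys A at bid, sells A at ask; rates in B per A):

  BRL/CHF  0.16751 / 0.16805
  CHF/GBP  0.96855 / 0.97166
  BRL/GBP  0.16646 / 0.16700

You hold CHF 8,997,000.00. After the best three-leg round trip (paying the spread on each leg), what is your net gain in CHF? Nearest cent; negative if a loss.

Net profit: CHF 174,804.08

Best loop CHF → BRL → GBP → CHF:
CHF 8,997,000.00 ÷ 0.16805 (buy BRL at ask) = BRL 53,537,637.61
BRL 53,537,637.61 × 0.16646 (sell BRL at bid) = GBP 8,911,875.16
GBP 8,911,875.16 ÷ 0.97166 (buy CHF at ask) = CHF 9,171,804.08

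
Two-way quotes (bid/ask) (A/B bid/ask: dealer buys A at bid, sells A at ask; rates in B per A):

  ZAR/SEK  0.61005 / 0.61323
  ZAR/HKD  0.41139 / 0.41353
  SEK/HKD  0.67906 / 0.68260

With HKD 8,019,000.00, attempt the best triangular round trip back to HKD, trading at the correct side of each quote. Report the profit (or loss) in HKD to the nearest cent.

Net profit: HKD 14,166.58

Best loop HKD → ZAR → SEK → HKD:
HKD 8,019,000.00 ÷ 0.41353 (buy ZAR at ask) = ZAR 19,391,579.81
ZAR 19,391,579.81 × 0.61005 (sell ZAR at bid) = SEK 11,829,833.26
SEK 11,829,833.26 × 0.67906 (sell SEK at bid) = HKD 8,033,166.58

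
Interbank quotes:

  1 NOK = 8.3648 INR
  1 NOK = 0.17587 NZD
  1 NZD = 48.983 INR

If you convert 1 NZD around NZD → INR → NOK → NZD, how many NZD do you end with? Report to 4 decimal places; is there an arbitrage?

1.0299 (arbitrage exists)

Around NZD → INR → NOK → NZD: 1 × 48.983 ÷ 8.3648 × 0.17587 = 1.029868
Product > 1; profitable direction is NZD → INR → NOK → NZD.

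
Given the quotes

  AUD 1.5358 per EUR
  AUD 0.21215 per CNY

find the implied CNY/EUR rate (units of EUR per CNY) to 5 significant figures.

1 CNY × 0.21215 = 0.21215 AUD
0.21215 AUD ÷ 1.5358 = 0.138136 EUR

CNY/EUR = 0.13814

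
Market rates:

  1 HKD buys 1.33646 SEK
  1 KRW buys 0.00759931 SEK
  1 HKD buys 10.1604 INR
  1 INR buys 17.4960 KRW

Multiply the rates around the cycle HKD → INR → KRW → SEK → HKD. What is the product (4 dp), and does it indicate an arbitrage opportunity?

1.0108 (arbitrage exists)

Around HKD → INR → KRW → SEK → HKD: 1 × 10.1604 × 17.4960 × 0.00759931 ÷ 1.33646 = 1.010806
Product > 1; profitable direction is HKD → INR → KRW → SEK → HKD.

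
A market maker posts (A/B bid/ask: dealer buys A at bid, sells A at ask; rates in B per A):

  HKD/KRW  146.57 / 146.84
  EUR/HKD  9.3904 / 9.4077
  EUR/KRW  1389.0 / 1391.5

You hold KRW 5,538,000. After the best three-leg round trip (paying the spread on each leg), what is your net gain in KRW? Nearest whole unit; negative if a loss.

Best loop KRW → HKD → EUR → KRW:
KRW 5,538,000 ÷ 146.84 (buy HKD at ask) = HKD 37,714.52
HKD 37,714.52 ÷ 9.4077 (buy EUR at ask) = EUR 4,008.90
EUR 4,008.90 × 1389.0 (sell EUR at bid) = KRW 5,568,361

Net profit: KRW 30,361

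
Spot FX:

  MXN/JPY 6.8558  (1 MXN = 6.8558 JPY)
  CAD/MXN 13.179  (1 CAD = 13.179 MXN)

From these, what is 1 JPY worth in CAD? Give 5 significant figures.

1 JPY ÷ 6.8558 = 0.145862 MXN
0.145862 MXN ÷ 13.179 = 0.0110678 CAD

JPY/CAD = 0.011068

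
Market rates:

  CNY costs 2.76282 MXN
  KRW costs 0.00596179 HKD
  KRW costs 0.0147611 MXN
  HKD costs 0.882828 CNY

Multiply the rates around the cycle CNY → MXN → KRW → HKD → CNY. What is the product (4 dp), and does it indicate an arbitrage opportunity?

0.9851 (arbitrage exists)

Around CNY → MXN → KRW → HKD → CNY: 1 × 2.76282 ÷ 0.0147611 × 0.00596179 × 0.882828 = 0.985114
Product < 1; profitable direction is CNY → HKD → KRW → MXN → CNY.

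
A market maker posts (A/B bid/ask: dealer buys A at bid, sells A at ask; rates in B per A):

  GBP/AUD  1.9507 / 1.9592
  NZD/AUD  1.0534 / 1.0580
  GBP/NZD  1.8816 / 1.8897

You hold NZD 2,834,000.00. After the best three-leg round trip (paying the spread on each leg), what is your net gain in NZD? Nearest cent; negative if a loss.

Net profit: NZD 33,092.42

Best loop NZD → AUD → GBP → NZD:
NZD 2,834,000.00 × 1.0534 (sell NZD at bid) = AUD 2,985,335.60
AUD 2,985,335.60 ÷ 1.9592 (buy GBP at ask) = GBP 1,523,752.35
GBP 1,523,752.35 × 1.8816 (sell GBP at bid) = NZD 2,867,092.42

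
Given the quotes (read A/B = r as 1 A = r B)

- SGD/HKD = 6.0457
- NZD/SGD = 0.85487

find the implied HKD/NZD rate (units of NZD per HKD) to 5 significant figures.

1 HKD ÷ 6.0457 = 0.165407 SGD
0.165407 SGD ÷ 0.85487 = 0.193488 NZD

HKD/NZD = 0.19349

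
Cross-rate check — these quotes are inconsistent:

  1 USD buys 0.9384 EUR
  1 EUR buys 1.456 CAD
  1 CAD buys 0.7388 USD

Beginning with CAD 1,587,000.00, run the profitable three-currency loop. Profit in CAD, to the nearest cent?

Profit: CAD 14,965.61

Profitable loop is CAD → USD → EUR → CAD:
CAD 1,587,000.00 × 0.7388 = USD 1,172,475.60
USD 1,172,475.60 × 0.9384 = EUR 1,100,251.10
EUR 1,100,251.10 × 1.456 = CAD 1,601,965.61
Profit = CAD 1,601,965.61 − CAD 1,587,000.00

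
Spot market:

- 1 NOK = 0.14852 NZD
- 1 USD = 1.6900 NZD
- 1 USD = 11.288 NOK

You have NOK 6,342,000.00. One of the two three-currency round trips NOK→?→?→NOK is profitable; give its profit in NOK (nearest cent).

Profit: NOK 51,092.69

Profitable loop is NOK → USD → NZD → NOK:
NOK 6,342,000.00 ÷ 11.288 = USD 561,835.58
USD 561,835.58 × 1.6900 = NZD 949,502.13
NZD 949,502.13 ÷ 0.14852 = NOK 6,393,092.69
Profit = NOK 6,393,092.69 − NOK 6,342,000.00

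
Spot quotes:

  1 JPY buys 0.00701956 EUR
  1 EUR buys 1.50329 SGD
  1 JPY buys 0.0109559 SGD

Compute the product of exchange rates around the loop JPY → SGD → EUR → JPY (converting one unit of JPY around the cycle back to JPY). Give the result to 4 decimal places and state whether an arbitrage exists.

Around JPY → SGD → EUR → JPY: 1 × 0.0109559 ÷ 1.50329 ÷ 0.00701956 = 1.038234
Product > 1; profitable direction is JPY → SGD → EUR → JPY.

1.0382 (arbitrage exists)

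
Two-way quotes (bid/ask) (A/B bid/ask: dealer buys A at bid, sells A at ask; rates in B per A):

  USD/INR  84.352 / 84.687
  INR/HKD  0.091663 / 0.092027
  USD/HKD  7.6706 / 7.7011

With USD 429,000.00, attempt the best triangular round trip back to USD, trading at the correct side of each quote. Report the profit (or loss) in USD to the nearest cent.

Best loop USD → INR → HKD → USD:
USD 429,000.00 × 84.352 (sell USD at bid) = INR 36,187,008.00
INR 36,187,008.00 × 0.091663 (sell INR at bid) = HKD 3,317,009.71
HKD 3,317,009.71 ÷ 7.7011 (buy USD at ask) = USD 430,718.95

Net profit: USD 1,718.95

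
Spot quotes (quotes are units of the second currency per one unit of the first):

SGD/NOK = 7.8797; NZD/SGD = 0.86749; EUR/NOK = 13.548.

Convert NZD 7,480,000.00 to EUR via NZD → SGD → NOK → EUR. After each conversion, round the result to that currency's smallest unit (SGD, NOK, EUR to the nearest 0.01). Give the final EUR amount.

EUR 3,773,988.48

NZD 7,480,000.00 × 0.86749 = SGD 6,488,825.20
SGD 6,488,825.20 × 7.8797 = NOK 51,129,995.93
NOK 51,129,995.93 ÷ 13.548 = EUR 3,773,988.48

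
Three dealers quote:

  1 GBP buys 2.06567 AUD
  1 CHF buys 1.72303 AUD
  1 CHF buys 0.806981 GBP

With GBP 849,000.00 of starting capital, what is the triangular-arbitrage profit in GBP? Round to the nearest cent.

Profitable loop is GBP → CHF → AUD → GBP:
GBP 849,000.00 ÷ 0.806981 = CHF 1,052,069.38
CHF 1,052,069.38 × 1.72303 = AUD 1,812,747.10
AUD 1,812,747.10 ÷ 2.06567 = GBP 877,558.90
Profit = GBP 877,558.90 − GBP 849,000.00

Profit: GBP 28,558.90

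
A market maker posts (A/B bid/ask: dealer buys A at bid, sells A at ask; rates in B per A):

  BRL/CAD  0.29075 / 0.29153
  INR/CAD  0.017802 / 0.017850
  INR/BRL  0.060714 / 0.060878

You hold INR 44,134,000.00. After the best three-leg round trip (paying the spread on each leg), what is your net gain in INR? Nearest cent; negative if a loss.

Best loop INR → CAD → BRL → INR:
INR 44,134,000.00 × 0.017802 (sell INR at bid) = CAD 785,673.47
CAD 785,673.47 ÷ 0.29153 (buy BRL at ask) = BRL 2,695,000.40
BRL 2,695,000.40 ÷ 0.060878 (buy INR at ask) = INR 44,268,872.25

Net profit: INR 134,872.25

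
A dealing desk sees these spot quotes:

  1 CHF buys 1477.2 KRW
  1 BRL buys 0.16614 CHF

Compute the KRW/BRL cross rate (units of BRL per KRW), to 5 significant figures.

KRW/BRL = 0.0040746

1 KRW ÷ 1477.2 = 0.000676956 CHF
0.000676956 CHF ÷ 0.16614 = 0.00407461 BRL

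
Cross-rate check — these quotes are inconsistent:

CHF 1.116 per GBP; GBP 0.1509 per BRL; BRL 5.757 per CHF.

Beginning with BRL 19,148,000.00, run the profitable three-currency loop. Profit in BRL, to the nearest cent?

Profitable loop is BRL → CHF → GBP → BRL:
BRL 19,148,000.00 ÷ 5.757 = CHF 3,326,037.87
CHF 3,326,037.87 ÷ 1.116 = GBP 2,980,320.67
GBP 2,980,320.67 ÷ 0.1509 = BRL 19,750,302.65
Profit = BRL 19,750,302.65 − BRL 19,148,000.00

Profit: BRL 602,302.65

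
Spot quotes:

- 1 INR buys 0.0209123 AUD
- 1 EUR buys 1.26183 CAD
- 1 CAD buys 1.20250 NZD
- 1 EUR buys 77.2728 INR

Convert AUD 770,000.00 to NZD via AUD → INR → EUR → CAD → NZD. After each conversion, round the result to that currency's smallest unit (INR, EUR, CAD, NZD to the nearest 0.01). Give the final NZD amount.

NZD 723,016.50

AUD 770,000.00 ÷ 0.0209123 = INR 36,820,435.82
INR 36,820,435.82 ÷ 77.2728 = EUR 476,499.31
EUR 476,499.31 × 1.26183 = CAD 601,261.12
CAD 601,261.12 × 1.20250 = NZD 723,016.50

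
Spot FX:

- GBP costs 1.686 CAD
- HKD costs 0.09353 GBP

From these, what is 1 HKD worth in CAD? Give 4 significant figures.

HKD/CAD = 0.1577

1 HKD × 0.09353 = 0.09353 GBP
0.09353 GBP × 1.686 = 0.157692 CAD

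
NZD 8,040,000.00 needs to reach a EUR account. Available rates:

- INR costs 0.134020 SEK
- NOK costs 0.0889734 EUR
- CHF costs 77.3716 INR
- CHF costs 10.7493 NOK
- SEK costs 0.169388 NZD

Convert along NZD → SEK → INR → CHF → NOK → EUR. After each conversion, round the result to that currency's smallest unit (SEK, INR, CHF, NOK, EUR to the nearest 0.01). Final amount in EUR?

EUR 4,377,867.25

NZD 8,040,000.00 ÷ 0.169388 = SEK 47,464,991.62
SEK 47,464,991.62 ÷ 0.134020 = INR 354,163,495.15
INR 354,163,495.15 ÷ 77.3716 = CHF 4,577,435.33
CHF 4,577,435.33 × 10.7493 = NOK 49,204,225.59
NOK 49,204,225.59 × 0.0889734 = EUR 4,377,867.25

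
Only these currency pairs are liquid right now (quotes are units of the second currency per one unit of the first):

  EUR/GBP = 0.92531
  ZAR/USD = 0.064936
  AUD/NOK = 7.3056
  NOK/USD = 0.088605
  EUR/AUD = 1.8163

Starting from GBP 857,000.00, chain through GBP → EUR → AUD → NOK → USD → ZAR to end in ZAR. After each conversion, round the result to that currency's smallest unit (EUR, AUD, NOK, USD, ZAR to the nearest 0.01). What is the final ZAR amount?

GBP 857,000.00 ÷ 0.92531 = EUR 926,176.09
EUR 926,176.09 × 1.8163 = AUD 1,682,213.63
AUD 1,682,213.63 × 7.3056 = NOK 12,289,579.90
NOK 12,289,579.90 × 0.088605 = USD 1,088,918.23
USD 1,088,918.23 ÷ 0.064936 = ZAR 16,769,099.27

ZAR 16,769,099.27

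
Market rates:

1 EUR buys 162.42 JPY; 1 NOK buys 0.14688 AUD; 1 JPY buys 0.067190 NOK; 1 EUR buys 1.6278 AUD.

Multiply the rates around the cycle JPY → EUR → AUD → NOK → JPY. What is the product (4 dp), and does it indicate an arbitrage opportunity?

Around JPY → EUR → AUD → NOK → JPY: 1 ÷ 162.42 × 1.6278 ÷ 0.14688 ÷ 0.067190 = 1.015533
Product > 1; profitable direction is JPY → EUR → AUD → NOK → JPY.

1.0155 (arbitrage exists)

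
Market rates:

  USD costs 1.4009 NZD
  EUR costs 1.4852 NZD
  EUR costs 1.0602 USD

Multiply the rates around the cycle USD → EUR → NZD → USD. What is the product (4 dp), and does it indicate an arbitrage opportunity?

Around USD → EUR → NZD → USD: 1 ÷ 1.0602 × 1.4852 ÷ 1.4009 = 0.999977
Product ≈ 1 (deviation 0.002%, within rounding noise).

1.0000 (no arbitrage)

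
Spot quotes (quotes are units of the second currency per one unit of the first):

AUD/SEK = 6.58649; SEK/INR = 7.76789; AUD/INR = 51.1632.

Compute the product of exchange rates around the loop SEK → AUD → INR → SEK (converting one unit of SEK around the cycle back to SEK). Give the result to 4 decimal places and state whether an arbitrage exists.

1.0000 (no arbitrage)

Around SEK → AUD → INR → SEK: 1 ÷ 6.58649 × 51.1632 ÷ 7.76789 = 1.000001
Product ≈ 1 (deviation 0.000%, within rounding noise).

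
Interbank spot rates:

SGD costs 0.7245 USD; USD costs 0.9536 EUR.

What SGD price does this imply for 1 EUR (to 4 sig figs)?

EUR/SGD = 1.447

1 EUR ÷ 0.9536 = 1.04866 USD
1.04866 USD ÷ 0.7245 = 1.44742 SGD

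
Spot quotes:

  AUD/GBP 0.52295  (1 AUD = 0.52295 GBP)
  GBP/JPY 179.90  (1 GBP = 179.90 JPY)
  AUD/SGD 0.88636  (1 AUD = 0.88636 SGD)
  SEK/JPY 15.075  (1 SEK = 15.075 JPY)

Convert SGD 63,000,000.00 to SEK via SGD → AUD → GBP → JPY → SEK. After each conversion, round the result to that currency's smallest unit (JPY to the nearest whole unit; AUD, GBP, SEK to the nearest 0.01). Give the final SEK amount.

SGD 63,000,000.00 ÷ 0.88636 = AUD 71,077,214.68
AUD 71,077,214.68 × 0.52295 = GBP 37,169,829.42
GBP 37,169,829.42 × 179.90 = JPY 6,686,852,313
JPY 6,686,852,313 ÷ 15.075 = SEK 443,572,292.74

SEK 443,572,292.74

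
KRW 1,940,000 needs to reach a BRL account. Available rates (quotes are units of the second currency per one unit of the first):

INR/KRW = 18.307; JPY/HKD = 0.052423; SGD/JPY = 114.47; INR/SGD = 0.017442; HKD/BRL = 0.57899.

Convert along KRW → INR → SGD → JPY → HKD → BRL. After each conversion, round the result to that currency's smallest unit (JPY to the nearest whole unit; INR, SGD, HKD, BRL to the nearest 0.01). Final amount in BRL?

BRL 6,421.93

KRW 1,940,000 ÷ 18.307 = INR 105,970.39
INR 105,970.39 × 0.017442 = SGD 1,848.34
SGD 1,848.34 × 114.47 = JPY 211,579
JPY 211,579 × 0.052423 = HKD 11,091.61
HKD 11,091.61 × 0.57899 = BRL 6,421.93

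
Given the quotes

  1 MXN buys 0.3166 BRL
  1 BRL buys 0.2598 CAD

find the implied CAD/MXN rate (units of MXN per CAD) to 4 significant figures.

1 CAD ÷ 0.2598 = 3.84911 BRL
3.84911 BRL ÷ 0.3166 = 12.1577 MXN

CAD/MXN = 12.16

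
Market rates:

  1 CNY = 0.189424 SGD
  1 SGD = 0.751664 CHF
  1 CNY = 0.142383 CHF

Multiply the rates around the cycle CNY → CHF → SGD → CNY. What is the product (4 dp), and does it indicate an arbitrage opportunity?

Around CNY → CHF → SGD → CNY: 1 × 0.142383 ÷ 0.751664 ÷ 0.189424 = 0.999999
Product ≈ 1 (deviation 0.000%, within rounding noise).

1.0000 (no arbitrage)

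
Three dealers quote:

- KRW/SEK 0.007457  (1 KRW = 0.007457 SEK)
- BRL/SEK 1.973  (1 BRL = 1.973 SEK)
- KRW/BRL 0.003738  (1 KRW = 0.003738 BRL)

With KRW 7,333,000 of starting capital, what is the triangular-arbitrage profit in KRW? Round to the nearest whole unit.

Profit: KRW 81,459

Profitable loop is KRW → SEK → BRL → KRW:
KRW 7,333,000 × 0.007457 = SEK 54,682.18
SEK 54,682.18 ÷ 1.973 = BRL 27,715.25
BRL 27,715.25 ÷ 0.003738 = KRW 7,414,459
Profit = KRW 7,414,459 − KRW 7,333,000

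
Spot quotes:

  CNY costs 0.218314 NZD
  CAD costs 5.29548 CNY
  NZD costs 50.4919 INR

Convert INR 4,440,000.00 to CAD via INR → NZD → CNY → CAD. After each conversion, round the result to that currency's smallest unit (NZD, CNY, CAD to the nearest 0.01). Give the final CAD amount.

CAD 76,063.16

INR 4,440,000.00 ÷ 50.4919 = NZD 87,934.90
NZD 87,934.90 ÷ 0.218314 = CNY 402,790.93
CNY 402,790.93 ÷ 5.29548 = CAD 76,063.16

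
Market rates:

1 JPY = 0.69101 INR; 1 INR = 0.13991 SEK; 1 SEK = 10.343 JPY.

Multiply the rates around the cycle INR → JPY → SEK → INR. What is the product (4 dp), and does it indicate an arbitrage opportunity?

1.0000 (no arbitrage)

Around INR → JPY → SEK → INR: 1 ÷ 0.69101 ÷ 10.343 ÷ 0.13991 = 1.000047
Product ≈ 1 (deviation 0.005%, within rounding noise).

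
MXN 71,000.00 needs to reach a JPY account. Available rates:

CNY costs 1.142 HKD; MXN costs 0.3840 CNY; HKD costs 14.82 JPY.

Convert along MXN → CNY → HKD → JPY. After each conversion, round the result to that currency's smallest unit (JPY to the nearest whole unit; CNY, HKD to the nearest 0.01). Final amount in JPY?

MXN 71,000.00 × 0.3840 = CNY 27,264.00
CNY 27,264.00 × 1.142 = HKD 31,135.49
HKD 31,135.49 × 14.82 = JPY 461,428

JPY 461,428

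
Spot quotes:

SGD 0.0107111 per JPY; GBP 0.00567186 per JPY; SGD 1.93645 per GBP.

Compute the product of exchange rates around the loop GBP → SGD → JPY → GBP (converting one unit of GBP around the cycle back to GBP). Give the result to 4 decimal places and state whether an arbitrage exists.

1.0254 (arbitrage exists)

Around GBP → SGD → JPY → GBP: 1 × 1.93645 ÷ 0.0107111 × 0.00567186 = 1.025410
Product > 1; profitable direction is GBP → SGD → JPY → GBP.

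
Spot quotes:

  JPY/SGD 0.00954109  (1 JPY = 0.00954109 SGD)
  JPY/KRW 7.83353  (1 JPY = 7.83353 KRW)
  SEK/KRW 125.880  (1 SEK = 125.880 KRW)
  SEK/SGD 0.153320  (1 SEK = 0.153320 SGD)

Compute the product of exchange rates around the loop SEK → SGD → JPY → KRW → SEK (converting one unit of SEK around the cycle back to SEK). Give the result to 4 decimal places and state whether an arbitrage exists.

1.0000 (no arbitrage)

Around SEK → SGD → JPY → KRW → SEK: 1 × 0.153320 ÷ 0.00954109 × 7.83353 ÷ 125.880 = 1.000004
Product ≈ 1 (deviation 0.000%, within rounding noise).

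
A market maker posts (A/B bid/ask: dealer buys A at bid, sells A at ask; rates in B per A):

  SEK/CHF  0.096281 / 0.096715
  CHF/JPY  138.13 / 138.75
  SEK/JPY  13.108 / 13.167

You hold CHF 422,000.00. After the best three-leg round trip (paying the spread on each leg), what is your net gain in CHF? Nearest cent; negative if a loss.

Best loop CHF → JPY → SEK → CHF:
CHF 422,000.00 × 138.13 (sell CHF at bid) = JPY 58,290,860
JPY 58,290,860 ÷ 13.167 (buy SEK at ask) = SEK 4,427,041.85
SEK 4,427,041.85 × 0.096281 (sell SEK at bid) = CHF 426,240.02

Net profit: CHF 4,240.02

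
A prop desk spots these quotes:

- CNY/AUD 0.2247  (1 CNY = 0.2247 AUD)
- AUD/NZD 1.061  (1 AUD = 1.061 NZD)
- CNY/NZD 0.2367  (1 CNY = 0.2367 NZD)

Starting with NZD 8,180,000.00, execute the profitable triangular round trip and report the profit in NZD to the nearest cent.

Profitable loop is NZD → CNY → AUD → NZD:
NZD 8,180,000.00 ÷ 0.2367 = CNY 34,558,512.89
CNY 34,558,512.89 × 0.2247 = AUD 7,765,297.85
AUD 7,765,297.85 × 1.061 = NZD 8,238,981.01
Profit = NZD 8,238,981.01 − NZD 8,180,000.00

Profit: NZD 58,981.01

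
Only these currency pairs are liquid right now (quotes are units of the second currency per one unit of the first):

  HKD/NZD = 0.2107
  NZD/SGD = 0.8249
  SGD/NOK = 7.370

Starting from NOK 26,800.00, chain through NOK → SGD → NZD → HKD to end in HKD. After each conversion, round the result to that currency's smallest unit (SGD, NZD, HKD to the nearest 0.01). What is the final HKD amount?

HKD 20,921.88

NOK 26,800.00 ÷ 7.370 = SGD 3,636.36
SGD 3,636.36 ÷ 0.8249 = NZD 4,408.24
NZD 4,408.24 ÷ 0.2107 = HKD 20,921.88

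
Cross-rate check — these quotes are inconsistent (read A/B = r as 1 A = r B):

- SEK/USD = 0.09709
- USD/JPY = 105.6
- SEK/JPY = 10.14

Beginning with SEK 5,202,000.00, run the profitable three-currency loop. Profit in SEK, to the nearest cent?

Profit: SEK 57,819.15

Profitable loop is SEK → USD → JPY → SEK:
SEK 5,202,000.00 × 0.09709 = USD 505,062.18
USD 505,062.18 × 105.6 = JPY 53,334,566
JPY 53,334,566 ÷ 10.14 = SEK 5,259,819.15
Profit = SEK 5,259,819.15 − SEK 5,202,000.00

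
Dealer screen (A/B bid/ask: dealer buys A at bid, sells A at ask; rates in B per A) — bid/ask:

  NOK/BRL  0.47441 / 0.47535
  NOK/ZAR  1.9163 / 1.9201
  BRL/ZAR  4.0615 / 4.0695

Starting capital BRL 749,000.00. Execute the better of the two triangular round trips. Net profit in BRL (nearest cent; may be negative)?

Best loop BRL → ZAR → NOK → BRL:
BRL 749,000.00 × 4.0615 (sell BRL at bid) = ZAR 3,042,063.50
ZAR 3,042,063.50 ÷ 1.9201 (buy NOK at ask) = NOK 1,584,325.56
NOK 1,584,325.56 × 0.47441 (sell NOK at bid) = BRL 751,619.89

Net profit: BRL 2,619.89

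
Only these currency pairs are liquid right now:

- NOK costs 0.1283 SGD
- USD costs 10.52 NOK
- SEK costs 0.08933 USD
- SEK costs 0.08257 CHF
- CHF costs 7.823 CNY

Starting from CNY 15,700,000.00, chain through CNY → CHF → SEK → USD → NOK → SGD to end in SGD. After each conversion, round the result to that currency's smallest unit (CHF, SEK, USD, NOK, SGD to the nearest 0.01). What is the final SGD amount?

SGD 2,930,513.77

CNY 15,700,000.00 ÷ 7.823 = CHF 2,006,902.72
CHF 2,006,902.72 ÷ 0.08257 = SEK 24,305,470.75
SEK 24,305,470.75 × 0.08933 = USD 2,171,207.70
USD 2,171,207.70 × 10.52 = NOK 22,841,105.00
NOK 22,841,105.00 × 0.1283 = SGD 2,930,513.77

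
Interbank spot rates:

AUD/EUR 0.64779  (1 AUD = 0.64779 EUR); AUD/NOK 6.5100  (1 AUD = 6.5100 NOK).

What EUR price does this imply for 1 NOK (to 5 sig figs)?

1 NOK ÷ 6.5100 = 0.15361 AUD
0.15361 AUD × 0.64779 = 0.0995069 EUR

NOK/EUR = 0.099507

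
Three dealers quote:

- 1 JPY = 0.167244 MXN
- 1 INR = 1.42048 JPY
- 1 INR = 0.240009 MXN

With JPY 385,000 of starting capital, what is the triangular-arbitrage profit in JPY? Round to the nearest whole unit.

Profitable loop is JPY → INR → MXN → JPY:
JPY 385,000 ÷ 1.42048 = INR 271,035.14
INR 271,035.14 × 0.240009 = MXN 65,050.87
MXN 65,050.87 ÷ 0.167244 = JPY 388,958
Profit = JPY 388,958 − JPY 385,000

Profit: JPY 3,958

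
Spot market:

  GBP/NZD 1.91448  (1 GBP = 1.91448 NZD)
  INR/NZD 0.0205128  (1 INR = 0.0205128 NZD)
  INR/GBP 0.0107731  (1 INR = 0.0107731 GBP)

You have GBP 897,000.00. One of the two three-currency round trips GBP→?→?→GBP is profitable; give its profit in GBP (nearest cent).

Profit: GBP 4,901.32

Profitable loop is GBP → NZD → INR → GBP:
GBP 897,000.00 × 1.91448 = NZD 1,717,288.56
NZD 1,717,288.56 ÷ 0.0205128 = INR 83,717,901.02
INR 83,717,901.02 × 0.0107731 = GBP 901,901.32
Profit = GBP 901,901.32 − GBP 897,000.00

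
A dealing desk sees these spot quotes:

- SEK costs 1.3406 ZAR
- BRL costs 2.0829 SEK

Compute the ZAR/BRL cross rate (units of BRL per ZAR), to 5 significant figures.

1 ZAR ÷ 1.3406 = 0.745935 SEK
0.745935 SEK ÷ 2.0829 = 0.358123 BRL

ZAR/BRL = 0.35812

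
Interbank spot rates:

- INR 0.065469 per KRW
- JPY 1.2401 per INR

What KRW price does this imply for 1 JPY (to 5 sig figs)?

JPY/KRW = 12.317

1 JPY ÷ 1.2401 = 0.806387 INR
0.806387 INR ÷ 0.065469 = 12.3171 KRW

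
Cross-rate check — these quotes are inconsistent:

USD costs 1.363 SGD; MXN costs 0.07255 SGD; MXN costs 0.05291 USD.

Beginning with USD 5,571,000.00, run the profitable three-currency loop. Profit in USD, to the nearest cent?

Profit: USD 33,501.09

Profitable loop is USD → MXN → SGD → USD:
USD 5,571,000.00 ÷ 0.05291 = MXN 105,292,005.29
MXN 105,292,005.29 × 0.07255 = SGD 7,638,934.98
SGD 7,638,934.98 ÷ 1.363 = USD 5,604,501.09
Profit = USD 5,604,501.09 − USD 5,571,000.00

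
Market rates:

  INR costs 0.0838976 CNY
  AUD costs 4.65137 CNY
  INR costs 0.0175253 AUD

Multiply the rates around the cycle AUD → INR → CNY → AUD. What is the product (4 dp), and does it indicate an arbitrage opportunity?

Around AUD → INR → CNY → AUD: 1 ÷ 0.0175253 × 0.0838976 ÷ 4.65137 = 1.029208
Product > 1; profitable direction is AUD → INR → CNY → AUD.

1.0292 (arbitrage exists)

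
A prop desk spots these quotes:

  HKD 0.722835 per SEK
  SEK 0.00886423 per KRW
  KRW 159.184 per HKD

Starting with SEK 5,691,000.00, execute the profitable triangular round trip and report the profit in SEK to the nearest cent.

Profit: SEK 113,545.08

Profitable loop is SEK → HKD → KRW → SEK:
SEK 5,691,000.00 × 0.722835 = HKD 4,113,653.98
HKD 4,113,653.98 × 159.184 = KRW 654,827,896
KRW 654,827,896 × 0.00886423 = SEK 5,804,545.08
Profit = SEK 5,804,545.08 − SEK 5,691,000.00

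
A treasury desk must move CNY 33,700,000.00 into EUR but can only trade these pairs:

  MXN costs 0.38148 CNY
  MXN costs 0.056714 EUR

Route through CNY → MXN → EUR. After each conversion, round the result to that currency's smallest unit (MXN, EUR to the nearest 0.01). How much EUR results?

EUR 5,010,123.20

CNY 33,700,000.00 ÷ 0.38148 = MXN 88,340,148.89
MXN 88,340,148.89 × 0.056714 = EUR 5,010,123.20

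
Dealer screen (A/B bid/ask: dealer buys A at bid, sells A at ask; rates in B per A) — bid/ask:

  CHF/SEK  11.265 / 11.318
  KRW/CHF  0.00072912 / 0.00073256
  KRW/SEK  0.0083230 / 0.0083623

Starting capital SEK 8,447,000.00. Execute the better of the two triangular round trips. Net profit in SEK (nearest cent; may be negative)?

Best loop SEK → CHF → KRW → SEK:
SEK 8,447,000.00 ÷ 11.318 (buy CHF at ask) = CHF 746,333.27
CHF 746,333.27 ÷ 0.00073256 (buy KRW at ask) = KRW 1,018,801,565
KRW 1,018,801,565 × 0.0083230 (sell KRW at bid) = SEK 8,479,485.43

Net profit: SEK 32,485.43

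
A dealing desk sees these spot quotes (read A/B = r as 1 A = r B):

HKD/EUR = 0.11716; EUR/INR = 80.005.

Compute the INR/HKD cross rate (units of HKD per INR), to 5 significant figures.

1 INR ÷ 80.005 = 0.0124992 EUR
0.0124992 EUR ÷ 0.11716 = 0.106685 HKD

INR/HKD = 0.10669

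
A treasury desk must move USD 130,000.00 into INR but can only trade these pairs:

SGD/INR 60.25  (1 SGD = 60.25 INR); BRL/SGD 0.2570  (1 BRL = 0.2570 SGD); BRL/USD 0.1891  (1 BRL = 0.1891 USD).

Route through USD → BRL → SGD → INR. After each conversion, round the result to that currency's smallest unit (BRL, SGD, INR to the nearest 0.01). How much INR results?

USD 130,000.00 ÷ 0.1891 = BRL 687,466.95
BRL 687,466.95 × 0.2570 = SGD 176,679.01
SGD 176,679.01 × 60.25 = INR 10,644,910.35

INR 10,644,910.35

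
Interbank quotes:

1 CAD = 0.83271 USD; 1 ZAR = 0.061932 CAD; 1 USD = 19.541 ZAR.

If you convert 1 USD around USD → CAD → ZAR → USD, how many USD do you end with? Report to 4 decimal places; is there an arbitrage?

Around USD → CAD → ZAR → USD: 1 ÷ 0.83271 ÷ 0.061932 ÷ 19.541 = 0.992303
Product < 1; profitable direction is USD → ZAR → CAD → USD.

0.9923 (arbitrage exists)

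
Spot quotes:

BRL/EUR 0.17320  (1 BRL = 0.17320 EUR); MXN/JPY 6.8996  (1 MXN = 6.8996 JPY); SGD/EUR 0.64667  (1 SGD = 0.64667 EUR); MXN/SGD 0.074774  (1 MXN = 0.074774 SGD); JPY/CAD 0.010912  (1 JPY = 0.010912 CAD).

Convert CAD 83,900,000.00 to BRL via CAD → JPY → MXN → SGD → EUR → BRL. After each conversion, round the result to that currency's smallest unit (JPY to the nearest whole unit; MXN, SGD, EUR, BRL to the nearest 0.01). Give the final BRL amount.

BRL 311,113,695.67

CAD 83,900,000.00 ÷ 0.010912 = JPY 7,688,782,991
JPY 7,688,782,991 ÷ 6.8996 = MXN 1,114,380,977.30
MXN 1,114,380,977.30 × 0.074774 = SGD 83,326,723.20
SGD 83,326,723.20 × 0.64667 = EUR 53,884,892.09
EUR 53,884,892.09 ÷ 0.17320 = BRL 311,113,695.67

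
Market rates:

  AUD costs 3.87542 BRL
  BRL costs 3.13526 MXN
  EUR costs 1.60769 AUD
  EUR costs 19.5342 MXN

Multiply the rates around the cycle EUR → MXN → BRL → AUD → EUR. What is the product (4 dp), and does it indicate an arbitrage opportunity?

Around EUR → MXN → BRL → AUD → EUR: 1 × 19.5342 ÷ 3.13526 ÷ 3.87542 ÷ 1.60769 = 1.000002
Product ≈ 1 (deviation 0.000%, within rounding noise).

1.0000 (no arbitrage)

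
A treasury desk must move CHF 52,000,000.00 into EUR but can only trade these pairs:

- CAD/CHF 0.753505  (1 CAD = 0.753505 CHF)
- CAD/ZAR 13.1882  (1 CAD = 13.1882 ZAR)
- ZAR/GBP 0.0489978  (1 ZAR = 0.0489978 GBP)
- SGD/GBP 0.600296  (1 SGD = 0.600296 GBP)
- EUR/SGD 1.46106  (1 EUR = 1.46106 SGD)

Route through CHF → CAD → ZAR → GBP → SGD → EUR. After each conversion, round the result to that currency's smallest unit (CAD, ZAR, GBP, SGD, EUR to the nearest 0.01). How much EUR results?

EUR 50,844,714.12

CHF 52,000,000.00 ÷ 0.753505 = CAD 69,010,822.75
CAD 69,010,822.75 × 13.1882 = ZAR 910,128,532.59
ZAR 910,128,532.59 × 0.0489978 = GBP 44,594,295.81
GBP 44,594,295.81 ÷ 0.600296 = SGD 74,287,178.01
SGD 74,287,178.01 ÷ 1.46106 = EUR 50,844,714.12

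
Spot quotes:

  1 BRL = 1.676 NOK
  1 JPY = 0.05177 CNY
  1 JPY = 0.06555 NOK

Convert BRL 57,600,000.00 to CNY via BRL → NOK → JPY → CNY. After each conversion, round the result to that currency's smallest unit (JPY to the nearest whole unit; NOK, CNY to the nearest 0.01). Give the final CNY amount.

CNY 76,243,349.36

BRL 57,600,000.00 × 1.676 = NOK 96,537,600.00
NOK 96,537,600.00 ÷ 0.06555 = JPY 1,472,732,265
JPY 1,472,732,265 × 0.05177 = CNY 76,243,349.36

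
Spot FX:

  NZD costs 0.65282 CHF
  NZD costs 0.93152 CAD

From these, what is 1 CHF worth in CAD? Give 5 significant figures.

CHF/CAD = 1.4269

1 CHF ÷ 0.65282 = 1.53182 NZD
1.53182 NZD × 0.93152 = 1.42692 CAD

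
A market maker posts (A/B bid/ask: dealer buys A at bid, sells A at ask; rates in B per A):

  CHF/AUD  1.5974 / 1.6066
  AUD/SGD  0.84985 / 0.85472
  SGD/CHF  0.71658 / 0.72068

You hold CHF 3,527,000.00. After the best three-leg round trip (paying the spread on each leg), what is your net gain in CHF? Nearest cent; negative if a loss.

Best loop CHF → SGD → AUD → CHF:
CHF 3,527,000.00 ÷ 0.72068 (buy SGD at ask) = SGD 4,893,989.01
SGD 4,893,989.01 ÷ 0.85472 (buy AUD at ask) = AUD 5,725,838.88
AUD 5,725,838.88 ÷ 1.6066 (buy CHF at ask) = CHF 3,563,948.02

Net profit: CHF 36,948.02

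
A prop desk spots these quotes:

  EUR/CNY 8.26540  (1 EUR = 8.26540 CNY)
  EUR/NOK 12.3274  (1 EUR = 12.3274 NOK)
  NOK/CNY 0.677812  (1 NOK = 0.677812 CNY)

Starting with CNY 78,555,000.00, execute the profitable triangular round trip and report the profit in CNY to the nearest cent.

Profitable loop is CNY → EUR → NOK → CNY:
CNY 78,555,000.00 ÷ 8.26540 = EUR 9,504,077.24
EUR 9,504,077.24 × 12.3274 = NOK 117,160,561.74
NOK 117,160,561.74 × 0.677812 = CNY 79,412,834.67
Profit = CNY 79,412,834.67 − CNY 78,555,000.00

Profit: CNY 857,834.67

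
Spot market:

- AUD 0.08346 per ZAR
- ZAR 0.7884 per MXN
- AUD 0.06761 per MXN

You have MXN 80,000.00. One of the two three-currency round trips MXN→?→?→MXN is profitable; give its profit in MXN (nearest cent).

Profitable loop is MXN → AUD → ZAR → MXN:
MXN 80,000.00 × 0.06761 = AUD 5,408.80
AUD 5,408.80 ÷ 0.08346 = ZAR 64,807.09
ZAR 64,807.09 ÷ 0.7884 = MXN 82,200.78
Profit = MXN 82,200.78 − MXN 80,000.00

Profit: MXN 2,200.78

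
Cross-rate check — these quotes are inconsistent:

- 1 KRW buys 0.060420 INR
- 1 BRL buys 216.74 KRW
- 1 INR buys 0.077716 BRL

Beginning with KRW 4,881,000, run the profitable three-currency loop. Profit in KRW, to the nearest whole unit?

Profitable loop is KRW → INR → BRL → KRW:
KRW 4,881,000 × 0.060420 = INR 294,910.02
INR 294,910.02 × 0.077716 = BRL 22,919.23
BRL 22,919.23 × 216.74 = KRW 4,967,513
Profit = KRW 4,967,513 − KRW 4,881,000

Profit: KRW 86,513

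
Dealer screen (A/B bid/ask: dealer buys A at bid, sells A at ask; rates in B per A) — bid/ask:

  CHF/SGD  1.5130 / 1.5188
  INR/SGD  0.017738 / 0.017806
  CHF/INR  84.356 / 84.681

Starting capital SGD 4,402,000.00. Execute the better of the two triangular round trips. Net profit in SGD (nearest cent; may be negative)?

Best loop SGD → INR → CHF → SGD:
SGD 4,402,000.00 ÷ 0.017806 (buy INR at ask) = INR 247,220,038.19
INR 247,220,038.19 ÷ 84.681 (buy CHF at ask) = CHF 2,919,427.48
CHF 2,919,427.48 × 1.5130 (sell CHF at bid) = SGD 4,417,093.77

Net profit: SGD 15,093.77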